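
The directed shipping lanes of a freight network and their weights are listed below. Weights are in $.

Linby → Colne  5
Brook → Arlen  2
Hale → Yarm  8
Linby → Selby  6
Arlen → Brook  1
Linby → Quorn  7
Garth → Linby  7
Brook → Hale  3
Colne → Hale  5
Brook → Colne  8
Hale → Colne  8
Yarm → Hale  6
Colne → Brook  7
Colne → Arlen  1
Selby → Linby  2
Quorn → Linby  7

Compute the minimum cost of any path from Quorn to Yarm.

$25

Shortest distances from Quorn:
Quorn: 0
Linby: 7  (via Quorn)
Colne: 12  (via Linby)
Selby: 13  (via Linby)
Arlen: 13  (via Colne)
Brook: 14  (via Arlen)
Hale: 17  (via Colne)
Yarm: 25  (via Hale)
Shortest route: Quorn–Linby–Colne–Hale–Yarm = $25.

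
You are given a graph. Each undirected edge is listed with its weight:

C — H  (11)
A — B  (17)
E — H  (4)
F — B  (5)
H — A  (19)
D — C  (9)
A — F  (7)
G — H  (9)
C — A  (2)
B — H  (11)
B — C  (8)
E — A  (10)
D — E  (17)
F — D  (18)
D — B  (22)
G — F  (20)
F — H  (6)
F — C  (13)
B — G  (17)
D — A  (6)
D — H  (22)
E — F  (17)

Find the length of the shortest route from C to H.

Candidate routes:
C → H: 11 = 11
C → A → F → H: 2+7+6 = 15
C → A → E → H: 2+10+4 = 16
Cheapest is C → H at 11.

11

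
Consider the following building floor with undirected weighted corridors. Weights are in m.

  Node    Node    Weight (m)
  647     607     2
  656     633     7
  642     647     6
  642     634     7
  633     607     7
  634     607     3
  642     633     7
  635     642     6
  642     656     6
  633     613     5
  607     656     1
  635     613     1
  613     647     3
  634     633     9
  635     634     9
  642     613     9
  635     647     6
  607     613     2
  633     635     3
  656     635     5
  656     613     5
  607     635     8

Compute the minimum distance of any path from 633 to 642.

Running Dijkstra from 633:
633: 0
635: 3  (via 633)
613: 4  (via 635)
607: 6  (via 613)
642: 7  (via 633)
Shortest route: 633–642 = 7 m.

7 m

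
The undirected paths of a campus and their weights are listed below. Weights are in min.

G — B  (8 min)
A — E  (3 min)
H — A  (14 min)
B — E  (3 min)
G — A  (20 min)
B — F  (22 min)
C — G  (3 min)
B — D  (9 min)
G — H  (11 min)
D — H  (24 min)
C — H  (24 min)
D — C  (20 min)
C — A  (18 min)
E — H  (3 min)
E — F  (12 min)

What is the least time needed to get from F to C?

Shortest distances from F:
F: 0
E: 12  (via F)
A: 15  (via E)
B: 15  (via E)
H: 15  (via E)
G: 23  (via B)
D: 24  (via B)
C: 26  (via G)
Shortest route: F–E–B–G–C = 26 min.

26 min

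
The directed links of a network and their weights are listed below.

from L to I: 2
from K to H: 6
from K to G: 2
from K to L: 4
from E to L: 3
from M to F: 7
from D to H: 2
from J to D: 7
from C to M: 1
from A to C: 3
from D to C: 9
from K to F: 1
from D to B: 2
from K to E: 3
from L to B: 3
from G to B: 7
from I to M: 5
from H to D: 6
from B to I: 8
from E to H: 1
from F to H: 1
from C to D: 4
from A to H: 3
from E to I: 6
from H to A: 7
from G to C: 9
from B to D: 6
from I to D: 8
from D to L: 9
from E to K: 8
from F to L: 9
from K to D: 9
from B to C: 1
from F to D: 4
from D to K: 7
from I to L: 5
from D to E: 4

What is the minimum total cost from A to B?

9

Enumerating some paths:
A–C–D–B: 3+4+2 = 9
A–H–D–B: 3+6+2 = 11
Cheapest is A–C–D–B at 9.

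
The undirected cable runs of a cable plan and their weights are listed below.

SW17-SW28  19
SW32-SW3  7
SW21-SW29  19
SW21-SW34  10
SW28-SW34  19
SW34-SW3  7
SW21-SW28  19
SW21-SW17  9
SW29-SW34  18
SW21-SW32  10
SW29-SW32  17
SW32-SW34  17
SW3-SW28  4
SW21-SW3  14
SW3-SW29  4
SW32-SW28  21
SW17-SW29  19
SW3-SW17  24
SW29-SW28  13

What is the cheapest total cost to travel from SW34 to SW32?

Settle nodes by increasing distance from SW34:
SW34: 0
SW3: 7  (via SW34)
SW21: 10  (via SW34)
SW28: 11  (via SW3)
SW29: 11  (via SW3)
SW32: 14  (via SW3)
Shortest route: SW34–SW3–SW32 = 14.

14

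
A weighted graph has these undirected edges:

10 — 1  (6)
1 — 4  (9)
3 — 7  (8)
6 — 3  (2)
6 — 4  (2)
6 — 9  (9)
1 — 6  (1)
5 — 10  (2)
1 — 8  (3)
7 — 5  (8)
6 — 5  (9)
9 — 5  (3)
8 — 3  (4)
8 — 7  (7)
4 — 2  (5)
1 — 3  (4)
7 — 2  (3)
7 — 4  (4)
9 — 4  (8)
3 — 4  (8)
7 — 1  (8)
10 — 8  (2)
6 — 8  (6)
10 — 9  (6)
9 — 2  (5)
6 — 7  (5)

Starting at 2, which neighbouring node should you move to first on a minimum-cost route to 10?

Compare a few routes:
2 - 9 - 10: 5+6 = 11
2 - 7 - 8 - 10: 3+7+2 = 12
2 - 9 - 5 - 10: 5+3+2 = 10
The minimum is 10 via 2 - 9 - 5 - 10.
So from 2 the first move is to 9.

9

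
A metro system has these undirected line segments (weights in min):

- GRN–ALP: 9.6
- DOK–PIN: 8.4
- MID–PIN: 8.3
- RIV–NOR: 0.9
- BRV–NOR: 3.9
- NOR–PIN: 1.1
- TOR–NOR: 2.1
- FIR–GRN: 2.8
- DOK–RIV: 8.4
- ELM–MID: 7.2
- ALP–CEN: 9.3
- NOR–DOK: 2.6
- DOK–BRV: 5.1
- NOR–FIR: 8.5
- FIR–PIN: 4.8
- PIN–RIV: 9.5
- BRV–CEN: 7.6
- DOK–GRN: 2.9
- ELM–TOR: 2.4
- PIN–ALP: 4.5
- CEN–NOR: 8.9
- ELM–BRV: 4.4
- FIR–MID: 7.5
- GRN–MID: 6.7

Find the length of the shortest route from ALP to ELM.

Settle nodes by increasing distance from ALP:
ALP: 0
PIN: 4.5  (via ALP)
NOR: 5.6  (via PIN)
RIV: 6.5  (via NOR)
TOR: 7.7  (via NOR)
DOK: 8.2  (via NOR)
FIR: 9.3  (via PIN)
CEN: 9.3  (via ALP)
BRV: 9.5  (via NOR)
GRN: 9.6  (via ALP)
ELM: 10.1  (via TOR)
Shortest route: ALP → PIN → NOR → TOR → ELM = 10.1 min.

10.1 min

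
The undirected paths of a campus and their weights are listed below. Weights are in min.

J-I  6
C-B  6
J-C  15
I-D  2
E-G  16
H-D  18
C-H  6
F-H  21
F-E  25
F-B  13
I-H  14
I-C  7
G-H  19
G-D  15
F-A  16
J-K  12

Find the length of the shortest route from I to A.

Enumerating some paths:
I–C–H–F–A: 7+6+21+16 = 50
I–H–F–A: 14+21+16 = 51
I–C–B–F–A: 7+6+13+16 = 42
Cheapest is I–C–B–F–A at 42 min.

42 min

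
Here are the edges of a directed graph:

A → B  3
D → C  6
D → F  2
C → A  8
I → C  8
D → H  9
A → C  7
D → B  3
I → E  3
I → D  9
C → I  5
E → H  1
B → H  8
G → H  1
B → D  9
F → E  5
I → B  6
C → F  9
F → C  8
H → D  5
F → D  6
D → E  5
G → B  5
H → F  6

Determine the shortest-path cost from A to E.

Enumerating some paths:
A → B → D → E: 3+9+5 = 17
A → C → I → E: 7+5+3 = 15
Cheapest is A → C → I → E at 15.

15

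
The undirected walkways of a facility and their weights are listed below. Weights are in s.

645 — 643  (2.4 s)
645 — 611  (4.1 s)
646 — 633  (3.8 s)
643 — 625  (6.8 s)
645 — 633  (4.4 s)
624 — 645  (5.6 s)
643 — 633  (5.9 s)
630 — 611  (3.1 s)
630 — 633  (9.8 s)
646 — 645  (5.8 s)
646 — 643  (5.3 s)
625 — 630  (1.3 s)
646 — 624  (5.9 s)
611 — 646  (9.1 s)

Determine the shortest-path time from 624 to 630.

12.8 s

Candidate routes:
624–645–643–625–630: 5.6+2.4+6.8+1.3 = 16.1
624–645–611–630: 5.6+4.1+3.1 = 12.8
The minimum is 12.8 s via 624–645–611–630.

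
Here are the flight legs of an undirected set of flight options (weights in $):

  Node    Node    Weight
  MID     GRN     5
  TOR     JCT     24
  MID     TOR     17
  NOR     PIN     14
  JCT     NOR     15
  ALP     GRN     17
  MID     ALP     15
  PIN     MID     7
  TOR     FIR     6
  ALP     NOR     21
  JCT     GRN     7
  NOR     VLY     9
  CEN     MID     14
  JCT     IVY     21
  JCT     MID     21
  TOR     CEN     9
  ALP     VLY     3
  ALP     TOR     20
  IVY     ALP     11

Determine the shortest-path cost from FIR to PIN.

$30

Settle nodes by increasing distance from FIR:
FIR: 0
TOR: 6  (via FIR)
CEN: 15  (via TOR)
MID: 23  (via TOR)
ALP: 26  (via TOR)
GRN: 28  (via MID)
VLY: 29  (via ALP)
JCT: 30  (via TOR)
PIN: 30  (via MID)
Shortest route: FIR → TOR → MID → PIN = $30.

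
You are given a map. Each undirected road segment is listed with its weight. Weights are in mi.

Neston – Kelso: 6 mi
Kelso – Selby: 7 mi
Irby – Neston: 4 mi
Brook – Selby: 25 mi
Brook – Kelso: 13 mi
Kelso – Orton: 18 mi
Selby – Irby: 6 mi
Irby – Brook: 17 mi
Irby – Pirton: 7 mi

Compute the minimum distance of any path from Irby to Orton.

Compare a few routes:
Irby–Brook–Kelso–Orton: 17+13+18 = 48
Irby–Neston–Kelso–Orton: 4+6+18 = 28
Irby–Selby–Kelso–Orton: 6+7+18 = 31
Cheapest is Irby–Neston–Kelso–Orton at 28 mi.

28 mi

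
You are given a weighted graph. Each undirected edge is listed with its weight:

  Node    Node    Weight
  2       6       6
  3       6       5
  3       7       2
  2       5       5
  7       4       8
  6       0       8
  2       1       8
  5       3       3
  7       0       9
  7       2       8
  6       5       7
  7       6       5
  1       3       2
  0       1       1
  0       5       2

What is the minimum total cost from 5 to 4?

13

Running Dijkstra from 5:
5: 0
0: 2  (via 5)
1: 3  (via 0)
3: 3  (via 5)
2: 5  (via 5)
7: 5  (via 3)
6: 7  (via 5)
4: 13  (via 7)
Shortest route: 5 → 3 → 7 → 4 = 13.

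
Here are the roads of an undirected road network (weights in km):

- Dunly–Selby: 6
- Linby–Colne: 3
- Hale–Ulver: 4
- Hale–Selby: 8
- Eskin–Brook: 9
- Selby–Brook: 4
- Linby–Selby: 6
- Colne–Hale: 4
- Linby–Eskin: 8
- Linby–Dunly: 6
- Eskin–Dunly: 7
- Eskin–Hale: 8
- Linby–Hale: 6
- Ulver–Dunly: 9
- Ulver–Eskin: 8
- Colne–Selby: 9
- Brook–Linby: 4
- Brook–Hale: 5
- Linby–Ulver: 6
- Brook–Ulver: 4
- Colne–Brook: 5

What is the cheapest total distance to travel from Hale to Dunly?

12 km

Candidate routes:
Hale → Ulver → Dunly: 4+9 = 13
Hale → Selby → Dunly: 8+6 = 14
Hale → Colne → Linby → Dunly: 4+3+6 = 13
Hale → Linby → Dunly: 6+6 = 12
Cheapest is Hale → Linby → Dunly at 12 km.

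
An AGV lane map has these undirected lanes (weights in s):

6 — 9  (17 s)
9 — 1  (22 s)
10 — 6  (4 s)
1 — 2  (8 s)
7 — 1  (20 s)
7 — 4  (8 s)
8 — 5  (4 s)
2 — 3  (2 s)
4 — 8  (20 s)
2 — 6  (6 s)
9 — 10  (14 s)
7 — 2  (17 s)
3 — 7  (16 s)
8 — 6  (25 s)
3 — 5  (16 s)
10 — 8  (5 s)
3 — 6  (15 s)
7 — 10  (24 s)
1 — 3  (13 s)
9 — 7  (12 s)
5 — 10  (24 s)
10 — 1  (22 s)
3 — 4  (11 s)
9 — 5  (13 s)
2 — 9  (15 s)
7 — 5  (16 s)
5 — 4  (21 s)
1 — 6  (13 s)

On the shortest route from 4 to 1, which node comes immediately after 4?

3

Compare a few routes:
4 → 3 → 1: 11+13 = 24
4 → 3 → 2 → 1: 11+2+8 = 21
4 → 7 → 1: 8+20 = 28
Cheapest is 4 → 3 → 2 → 1 at 21 s.
So from 4 the first move is to 3.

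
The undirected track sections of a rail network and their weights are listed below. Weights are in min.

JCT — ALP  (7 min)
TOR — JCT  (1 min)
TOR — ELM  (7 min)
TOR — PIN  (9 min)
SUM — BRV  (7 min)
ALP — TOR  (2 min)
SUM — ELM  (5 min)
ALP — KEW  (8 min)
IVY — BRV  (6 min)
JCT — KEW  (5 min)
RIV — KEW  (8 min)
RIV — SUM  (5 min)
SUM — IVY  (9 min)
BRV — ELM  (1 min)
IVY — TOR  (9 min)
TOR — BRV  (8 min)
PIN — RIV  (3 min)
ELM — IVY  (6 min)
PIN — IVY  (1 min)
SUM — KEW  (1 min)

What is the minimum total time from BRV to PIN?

Running Dijkstra from BRV:
BRV: 0
ELM: 1  (via BRV)
IVY: 6  (via BRV)
SUM: 6  (via ELM)
PIN: 7  (via IVY)
Shortest route: BRV–IVY–PIN = 7 min.

7 min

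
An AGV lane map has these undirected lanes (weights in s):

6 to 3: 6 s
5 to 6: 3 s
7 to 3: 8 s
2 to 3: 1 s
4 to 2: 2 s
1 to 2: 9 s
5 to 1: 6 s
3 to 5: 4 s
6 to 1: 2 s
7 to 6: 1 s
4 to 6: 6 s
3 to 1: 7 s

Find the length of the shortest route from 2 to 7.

Settle nodes by increasing distance from 2:
2: 0
3: 1  (via 2)
4: 2  (via 2)
5: 5  (via 3)
6: 7  (via 3)
1: 8  (via 3)
7: 8  (via 6)
Shortest route: 2 → 3 → 6 → 7 = 8 s.

8 s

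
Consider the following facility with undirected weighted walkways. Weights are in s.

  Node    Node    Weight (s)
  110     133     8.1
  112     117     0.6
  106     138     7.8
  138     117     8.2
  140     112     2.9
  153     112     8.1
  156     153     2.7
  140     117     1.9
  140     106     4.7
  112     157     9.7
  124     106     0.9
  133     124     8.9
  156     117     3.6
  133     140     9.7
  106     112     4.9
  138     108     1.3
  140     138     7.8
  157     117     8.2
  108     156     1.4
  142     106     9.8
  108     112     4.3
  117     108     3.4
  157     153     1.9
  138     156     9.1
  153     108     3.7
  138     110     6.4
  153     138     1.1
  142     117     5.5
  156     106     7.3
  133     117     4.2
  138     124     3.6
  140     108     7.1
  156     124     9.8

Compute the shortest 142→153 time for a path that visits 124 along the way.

15.4 s

Best 142 to 124: 142 → 106 → 124 costing 10.7
Shortest 124→153: 124 → 138 → 153 = 4.7
Total via 124: 10.7 + 4.7 = 15.4 s.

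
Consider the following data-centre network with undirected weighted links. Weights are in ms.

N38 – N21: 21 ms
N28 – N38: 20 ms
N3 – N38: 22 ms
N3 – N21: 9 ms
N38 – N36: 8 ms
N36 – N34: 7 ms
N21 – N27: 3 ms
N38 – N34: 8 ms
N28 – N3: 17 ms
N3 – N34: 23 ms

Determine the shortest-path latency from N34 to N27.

32 ms

Shortest distances from N34:
N34: 0
N36: 7  (via N34)
N38: 8  (via N34)
N3: 23  (via N34)
N28: 28  (via N38)
N21: 29  (via N38)
N27: 32  (via N21)
Shortest route: N34 → N38 → N21 → N27 = 32 ms.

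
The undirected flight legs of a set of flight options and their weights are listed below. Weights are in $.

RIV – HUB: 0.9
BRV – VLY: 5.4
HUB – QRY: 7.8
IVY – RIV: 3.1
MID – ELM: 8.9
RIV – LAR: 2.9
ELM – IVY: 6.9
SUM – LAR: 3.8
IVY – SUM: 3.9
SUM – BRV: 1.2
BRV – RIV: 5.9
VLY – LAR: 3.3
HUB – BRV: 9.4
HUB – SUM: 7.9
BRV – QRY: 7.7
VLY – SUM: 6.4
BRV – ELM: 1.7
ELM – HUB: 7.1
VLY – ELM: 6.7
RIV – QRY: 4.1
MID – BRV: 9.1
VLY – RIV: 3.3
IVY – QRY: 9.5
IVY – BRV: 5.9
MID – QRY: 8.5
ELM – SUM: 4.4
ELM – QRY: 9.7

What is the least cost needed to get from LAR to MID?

$14.1

Settle nodes by increasing distance from LAR:
LAR: 0
RIV: 2.9  (via LAR)
VLY: 3.3  (via LAR)
SUM: 3.8  (via LAR)
HUB: 3.8  (via RIV)
BRV: 5  (via SUM)
IVY: 6  (via RIV)
ELM: 6.7  (via BRV)
QRY: 7  (via RIV)
MID: 14.1  (via BRV)
Shortest route: LAR → SUM → BRV → MID = $14.1.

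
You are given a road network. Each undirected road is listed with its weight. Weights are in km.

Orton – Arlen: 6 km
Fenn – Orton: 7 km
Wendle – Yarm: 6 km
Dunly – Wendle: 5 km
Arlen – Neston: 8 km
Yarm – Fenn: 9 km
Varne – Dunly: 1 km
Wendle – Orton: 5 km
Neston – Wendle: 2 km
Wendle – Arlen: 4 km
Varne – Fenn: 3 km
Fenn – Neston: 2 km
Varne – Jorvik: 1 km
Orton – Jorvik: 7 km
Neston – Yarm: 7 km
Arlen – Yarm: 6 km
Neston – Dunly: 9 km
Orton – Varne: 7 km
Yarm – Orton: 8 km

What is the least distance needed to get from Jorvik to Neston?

6 km

Candidate routes:
Jorvik - Varne - Fenn - Neston: 1+3+2 = 6
Jorvik - Varne - Dunly - Wendle - Neston: 1+1+5+2 = 9
Cheapest is Jorvik - Varne - Fenn - Neston at 6 km.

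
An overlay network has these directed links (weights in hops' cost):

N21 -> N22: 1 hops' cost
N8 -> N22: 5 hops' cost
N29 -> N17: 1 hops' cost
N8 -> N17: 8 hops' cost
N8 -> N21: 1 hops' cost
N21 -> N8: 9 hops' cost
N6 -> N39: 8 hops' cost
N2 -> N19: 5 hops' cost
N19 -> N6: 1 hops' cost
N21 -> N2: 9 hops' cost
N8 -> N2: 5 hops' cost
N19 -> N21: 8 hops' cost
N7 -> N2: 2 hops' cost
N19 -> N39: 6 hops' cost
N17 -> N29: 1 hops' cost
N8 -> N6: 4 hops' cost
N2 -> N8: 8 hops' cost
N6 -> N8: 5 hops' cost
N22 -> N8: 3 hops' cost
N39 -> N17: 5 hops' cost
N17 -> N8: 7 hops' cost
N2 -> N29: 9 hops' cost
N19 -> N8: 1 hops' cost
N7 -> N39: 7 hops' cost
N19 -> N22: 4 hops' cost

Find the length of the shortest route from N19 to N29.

10 hops' cost

Running Dijkstra from N19:
N19: 0
N6: 1  (via N19)
N8: 1  (via N19)
N21: 2  (via N8)
N22: 3  (via N21)
N39: 6  (via N19)
N2: 6  (via N8)
N17: 9  (via N8)
N29: 10  (via N17)
Shortest route: N19 → N8 → N17 → N29 = 10 hops' cost.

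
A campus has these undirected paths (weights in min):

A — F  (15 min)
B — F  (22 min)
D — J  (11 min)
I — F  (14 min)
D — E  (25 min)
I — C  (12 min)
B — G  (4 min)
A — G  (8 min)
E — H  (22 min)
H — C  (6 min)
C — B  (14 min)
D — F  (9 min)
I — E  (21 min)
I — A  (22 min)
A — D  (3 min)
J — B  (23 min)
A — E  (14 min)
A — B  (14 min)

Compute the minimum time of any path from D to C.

Candidate routes:
D → A → G → B → C: 3+8+4+14 = 29
D → A → B → C: 3+14+14 = 31
D → F → I → C: 9+14+12 = 35
Cheapest is D → A → G → B → C at 29 min.

29 min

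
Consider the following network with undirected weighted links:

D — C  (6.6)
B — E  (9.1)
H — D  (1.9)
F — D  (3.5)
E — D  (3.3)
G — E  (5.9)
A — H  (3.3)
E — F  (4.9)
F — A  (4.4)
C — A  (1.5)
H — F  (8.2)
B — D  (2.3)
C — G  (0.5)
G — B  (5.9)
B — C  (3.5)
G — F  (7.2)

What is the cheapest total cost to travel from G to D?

6.3

Running Dijkstra from G:
G: 0
C: 0.5  (via G)
A: 2  (via C)
B: 4  (via C)
H: 5.3  (via A)
E: 5.9  (via G)
D: 6.3  (via B)
Shortest route: G → C → B → D = 6.3.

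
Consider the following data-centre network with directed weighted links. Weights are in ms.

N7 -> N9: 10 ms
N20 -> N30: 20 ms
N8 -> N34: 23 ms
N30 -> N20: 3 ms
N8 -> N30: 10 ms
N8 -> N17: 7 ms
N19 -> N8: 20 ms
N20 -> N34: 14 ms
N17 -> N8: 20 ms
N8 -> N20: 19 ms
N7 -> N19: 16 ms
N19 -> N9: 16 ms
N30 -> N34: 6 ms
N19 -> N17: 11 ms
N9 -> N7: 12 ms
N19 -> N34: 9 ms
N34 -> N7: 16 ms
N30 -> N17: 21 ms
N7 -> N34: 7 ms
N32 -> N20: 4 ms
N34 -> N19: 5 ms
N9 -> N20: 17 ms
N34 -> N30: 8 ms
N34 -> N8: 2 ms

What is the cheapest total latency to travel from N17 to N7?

Compare a few routes:
N17–N8–N30–N20–N34–N7: 20+10+3+14+16 = 63
N17–N8–N34–N7: 20+23+16 = 59
N17–N8–N30–N34–N7: 20+10+6+16 = 52
N17–N8–N20–N34–N7: 20+19+14+16 = 69
The minimum is 52 ms via N17–N8–N30–N34–N7.

52 ms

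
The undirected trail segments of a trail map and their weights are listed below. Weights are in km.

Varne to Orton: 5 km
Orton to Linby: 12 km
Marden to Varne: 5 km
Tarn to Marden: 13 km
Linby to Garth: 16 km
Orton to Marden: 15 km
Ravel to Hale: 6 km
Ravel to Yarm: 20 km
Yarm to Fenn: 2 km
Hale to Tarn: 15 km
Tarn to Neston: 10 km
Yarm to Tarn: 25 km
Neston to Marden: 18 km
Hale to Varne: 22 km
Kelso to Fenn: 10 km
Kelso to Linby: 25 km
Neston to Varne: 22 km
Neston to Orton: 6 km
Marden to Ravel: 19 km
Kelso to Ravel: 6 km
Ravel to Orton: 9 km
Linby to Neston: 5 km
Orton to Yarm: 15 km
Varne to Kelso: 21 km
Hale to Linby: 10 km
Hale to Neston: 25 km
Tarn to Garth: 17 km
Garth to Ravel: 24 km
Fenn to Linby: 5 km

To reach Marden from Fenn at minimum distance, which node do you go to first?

Compare a few routes:
Fenn - Linby - Neston - Orton - Varne - Marden: 5+5+6+5+5 = 26
Fenn - Yarm - Orton - Varne - Marden: 2+15+5+5 = 27
Fenn - Linby - Neston - Marden: 5+5+18 = 28
Fenn - Linby - Orton - Varne - Marden: 5+12+5+5 = 27
Cheapest is Fenn - Linby - Neston - Orton - Varne - Marden at 26 km.
So from Fenn the first move is to Linby.

Linby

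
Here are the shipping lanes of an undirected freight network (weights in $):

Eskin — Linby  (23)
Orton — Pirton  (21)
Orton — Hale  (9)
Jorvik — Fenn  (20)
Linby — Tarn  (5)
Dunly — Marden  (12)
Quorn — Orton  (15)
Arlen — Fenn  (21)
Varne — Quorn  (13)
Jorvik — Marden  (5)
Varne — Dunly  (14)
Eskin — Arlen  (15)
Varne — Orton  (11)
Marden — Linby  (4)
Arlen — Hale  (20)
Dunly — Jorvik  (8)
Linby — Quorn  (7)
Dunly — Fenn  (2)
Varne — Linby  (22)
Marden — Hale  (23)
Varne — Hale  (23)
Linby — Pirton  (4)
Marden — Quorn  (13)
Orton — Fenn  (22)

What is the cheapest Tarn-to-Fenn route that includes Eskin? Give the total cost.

$64

Best Tarn to Eskin: Tarn–Linby–Eskin costing 28
Shortest Eskin→Fenn: Eskin–Arlen–Fenn = 36
Total via Eskin: 28 + 36 = $64.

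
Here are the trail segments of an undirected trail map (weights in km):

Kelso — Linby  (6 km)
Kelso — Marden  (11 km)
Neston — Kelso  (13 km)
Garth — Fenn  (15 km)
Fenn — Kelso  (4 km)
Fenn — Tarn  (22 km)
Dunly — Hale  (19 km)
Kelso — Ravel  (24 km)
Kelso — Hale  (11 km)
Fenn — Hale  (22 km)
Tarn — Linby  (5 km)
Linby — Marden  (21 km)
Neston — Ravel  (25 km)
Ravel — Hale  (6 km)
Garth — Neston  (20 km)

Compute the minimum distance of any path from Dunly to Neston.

43 km

Compare a few routes:
Dunly - Hale - Ravel - Kelso - Neston: 19+6+24+13 = 62
Dunly - Hale - Ravel - Neston: 19+6+25 = 50
Dunly - Hale - Fenn - Kelso - Neston: 19+22+4+13 = 58
Dunly - Hale - Kelso - Neston: 19+11+13 = 43
Cheapest is Dunly - Hale - Kelso - Neston at 43 km.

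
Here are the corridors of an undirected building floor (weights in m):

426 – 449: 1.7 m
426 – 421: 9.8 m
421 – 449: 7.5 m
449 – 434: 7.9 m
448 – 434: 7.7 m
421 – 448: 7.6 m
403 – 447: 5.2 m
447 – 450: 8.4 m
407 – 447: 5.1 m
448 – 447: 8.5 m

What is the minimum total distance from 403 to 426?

Running Dijkstra from 403:
403: 0
447: 5.2  (via 403)
407: 10.3  (via 447)
450: 13.6  (via 447)
448: 13.7  (via 447)
421: 21.3  (via 448)
434: 21.4  (via 448)
449: 28.8  (via 421)
426: 30.5  (via 449)
Shortest route: 403–447–448–421–449–426 = 30.5 m.

30.5 m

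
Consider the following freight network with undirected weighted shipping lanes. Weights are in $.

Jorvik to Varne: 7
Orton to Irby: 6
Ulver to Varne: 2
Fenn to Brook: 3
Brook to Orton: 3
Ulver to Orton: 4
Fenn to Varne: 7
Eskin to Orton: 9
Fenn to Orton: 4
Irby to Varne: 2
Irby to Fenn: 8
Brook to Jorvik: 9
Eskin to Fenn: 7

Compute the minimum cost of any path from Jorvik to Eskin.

$19

Candidate routes:
Jorvik → Brook → Orton → Eskin: 9+3+9 = 21
Jorvik → Brook → Fenn → Eskin: 9+3+7 = 19
The minimum is $19 via Jorvik → Brook → Fenn → Eskin.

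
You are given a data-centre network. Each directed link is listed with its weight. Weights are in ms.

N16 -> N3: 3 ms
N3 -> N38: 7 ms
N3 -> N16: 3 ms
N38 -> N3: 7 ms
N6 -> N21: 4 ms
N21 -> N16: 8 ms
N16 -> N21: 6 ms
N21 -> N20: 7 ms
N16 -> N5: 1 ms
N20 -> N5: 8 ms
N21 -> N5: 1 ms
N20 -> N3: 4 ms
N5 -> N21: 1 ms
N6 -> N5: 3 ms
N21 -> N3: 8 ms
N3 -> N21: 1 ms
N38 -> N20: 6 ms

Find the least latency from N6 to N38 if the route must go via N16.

Shortest N6→N16: N6 → N21 → N16 = 12
Shortest N16→N38: N16 → N3 → N38 = 10
Total via N16: 12 + 10 = 22 ms.

22 ms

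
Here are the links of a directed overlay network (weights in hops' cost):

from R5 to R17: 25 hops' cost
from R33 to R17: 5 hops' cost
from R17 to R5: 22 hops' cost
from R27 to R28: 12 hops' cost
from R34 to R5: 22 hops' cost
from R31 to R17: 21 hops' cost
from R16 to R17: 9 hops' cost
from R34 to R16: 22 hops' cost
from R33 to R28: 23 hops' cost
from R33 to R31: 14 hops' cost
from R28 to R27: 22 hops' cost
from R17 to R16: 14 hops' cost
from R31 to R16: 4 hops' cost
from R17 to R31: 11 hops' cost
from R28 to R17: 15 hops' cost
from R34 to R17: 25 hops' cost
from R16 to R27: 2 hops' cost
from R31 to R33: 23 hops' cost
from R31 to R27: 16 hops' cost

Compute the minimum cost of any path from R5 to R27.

Candidate routes:
R5–R17–R31–R16–R27: 25+11+4+2 = 42
R5–R17–R16–R27: 25+14+2 = 41
Cheapest is R5–R17–R16–R27 at 41 hops' cost.

41 hops' cost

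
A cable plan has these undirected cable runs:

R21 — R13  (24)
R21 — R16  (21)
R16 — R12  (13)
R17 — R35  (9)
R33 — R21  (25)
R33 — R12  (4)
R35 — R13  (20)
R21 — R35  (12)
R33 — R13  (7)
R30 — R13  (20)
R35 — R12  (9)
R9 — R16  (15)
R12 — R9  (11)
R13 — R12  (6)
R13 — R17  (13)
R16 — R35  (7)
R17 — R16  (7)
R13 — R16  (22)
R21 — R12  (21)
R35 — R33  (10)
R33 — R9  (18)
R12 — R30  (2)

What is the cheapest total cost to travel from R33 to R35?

10

Enumerating some paths:
R33 → R13 → R12 → R35: 7+6+9 = 22
R33 → R12 → R35: 4+9 = 13
R33 → R35: 10 = 10
The minimum is 10 via R33 → R35.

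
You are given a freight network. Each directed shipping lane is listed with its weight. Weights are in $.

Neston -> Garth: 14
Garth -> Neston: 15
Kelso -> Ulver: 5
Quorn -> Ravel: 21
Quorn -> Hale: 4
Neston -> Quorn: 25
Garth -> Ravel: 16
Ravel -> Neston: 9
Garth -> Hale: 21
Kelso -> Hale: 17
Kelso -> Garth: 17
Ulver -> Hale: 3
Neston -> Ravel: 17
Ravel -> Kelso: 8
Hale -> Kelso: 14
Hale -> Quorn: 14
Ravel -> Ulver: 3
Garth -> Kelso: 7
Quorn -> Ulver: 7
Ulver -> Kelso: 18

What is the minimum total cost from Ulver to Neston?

Shortest distances from Ulver:
Ulver: 0
Hale: 3  (via Ulver)
Quorn: 17  (via Hale)
Kelso: 17  (via Hale)
Garth: 34  (via Kelso)
Ravel: 38  (via Quorn)
Neston: 47  (via Ravel)
Shortest route: Ulver → Hale → Quorn → Ravel → Neston = $47.

$47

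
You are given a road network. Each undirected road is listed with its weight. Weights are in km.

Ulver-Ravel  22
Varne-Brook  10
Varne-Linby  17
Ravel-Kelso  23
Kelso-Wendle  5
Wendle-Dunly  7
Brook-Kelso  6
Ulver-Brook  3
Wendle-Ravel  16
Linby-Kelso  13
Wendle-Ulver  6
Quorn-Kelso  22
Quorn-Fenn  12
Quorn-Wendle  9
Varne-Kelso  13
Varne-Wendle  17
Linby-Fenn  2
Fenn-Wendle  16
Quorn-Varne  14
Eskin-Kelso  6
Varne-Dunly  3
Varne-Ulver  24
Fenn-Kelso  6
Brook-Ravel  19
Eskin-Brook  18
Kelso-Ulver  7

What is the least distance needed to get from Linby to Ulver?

Candidate routes:
Linby → Fenn → Kelso → Ulver: 2+6+7 = 15
Linby → Fenn → Kelso → Wendle → Ulver: 2+6+5+6 = 19
Linby → Kelso → Ulver: 13+7 = 20
Linby → Fenn → Kelso → Brook → Ulver: 2+6+6+3 = 17
Cheapest is Linby → Fenn → Kelso → Ulver at 15 km.

15 km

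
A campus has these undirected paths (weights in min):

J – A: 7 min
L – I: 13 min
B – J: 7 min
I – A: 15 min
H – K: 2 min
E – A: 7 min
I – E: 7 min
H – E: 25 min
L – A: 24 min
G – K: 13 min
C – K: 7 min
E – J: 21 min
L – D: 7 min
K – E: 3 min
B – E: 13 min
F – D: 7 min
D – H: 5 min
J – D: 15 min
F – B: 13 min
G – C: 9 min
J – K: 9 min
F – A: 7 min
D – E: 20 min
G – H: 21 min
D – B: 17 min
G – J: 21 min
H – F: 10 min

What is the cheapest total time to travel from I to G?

23 min

Enumerating some paths:
I → E → K → C → G: 7+3+7+9 = 26
I → E → K → H → G: 7+3+2+21 = 33
I → E → K → G: 7+3+13 = 23
The minimum is 23 min via I → E → K → G.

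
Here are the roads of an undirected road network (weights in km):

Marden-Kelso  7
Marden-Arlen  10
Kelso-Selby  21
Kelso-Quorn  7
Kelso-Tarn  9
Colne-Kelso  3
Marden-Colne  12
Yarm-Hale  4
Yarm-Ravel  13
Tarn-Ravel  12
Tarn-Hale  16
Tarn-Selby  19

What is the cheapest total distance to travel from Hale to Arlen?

Enumerating some paths:
Hale → Tarn → Kelso → Colne → Marden → Arlen: 16+9+3+12+10 = 50
Hale → Yarm → Ravel → Tarn → Kelso → Colne → Marden → Arlen: 4+13+12+9+3+12+10 = 63
Hale → Tarn → Kelso → Marden → Arlen: 16+9+7+10 = 42
Hale → Yarm → Ravel → Tarn → Kelso → Marden → Arlen: 4+13+12+9+7+10 = 55
Cheapest is Hale → Tarn → Kelso → Marden → Arlen at 42 km.

42 km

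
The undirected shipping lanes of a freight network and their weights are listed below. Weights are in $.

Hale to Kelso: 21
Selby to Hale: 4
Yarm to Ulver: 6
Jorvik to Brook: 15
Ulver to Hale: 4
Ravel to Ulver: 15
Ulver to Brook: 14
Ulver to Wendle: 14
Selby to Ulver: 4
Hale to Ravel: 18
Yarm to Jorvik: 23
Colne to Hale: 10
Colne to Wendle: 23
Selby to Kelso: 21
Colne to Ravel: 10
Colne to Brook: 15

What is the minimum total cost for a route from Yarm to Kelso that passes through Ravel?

$60

Shortest Yarm→Ravel: Yarm–Ulver–Ravel = 21
Best Ravel to Kelso: Ravel–Hale–Kelso costing 39
Total via Ravel: 21 + 39 = $60.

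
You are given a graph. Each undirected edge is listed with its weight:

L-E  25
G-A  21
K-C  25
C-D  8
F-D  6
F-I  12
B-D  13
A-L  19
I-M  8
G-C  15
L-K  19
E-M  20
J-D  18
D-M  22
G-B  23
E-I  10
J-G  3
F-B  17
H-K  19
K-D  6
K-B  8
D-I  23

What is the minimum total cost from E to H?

53

Running Dijkstra from E:
E: 0
I: 10  (via E)
M: 18  (via I)
F: 22  (via I)
L: 25  (via E)
D: 28  (via F)
K: 34  (via D)
C: 36  (via D)
B: 39  (via F)
A: 44  (via L)
J: 46  (via D)
G: 49  (via J)
H: 53  (via K)
Shortest route: E → I → F → D → K → H = 53.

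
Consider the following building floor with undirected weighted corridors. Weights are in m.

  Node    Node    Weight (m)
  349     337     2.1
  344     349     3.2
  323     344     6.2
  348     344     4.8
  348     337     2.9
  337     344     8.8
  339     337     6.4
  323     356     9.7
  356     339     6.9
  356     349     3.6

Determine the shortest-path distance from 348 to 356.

8.6 m

Settle nodes by increasing distance from 348:
348: 0
337: 2.9  (via 348)
344: 4.8  (via 348)
349: 5  (via 337)
356: 8.6  (via 349)
Shortest route: 348 → 337 → 349 → 356 = 8.6 m.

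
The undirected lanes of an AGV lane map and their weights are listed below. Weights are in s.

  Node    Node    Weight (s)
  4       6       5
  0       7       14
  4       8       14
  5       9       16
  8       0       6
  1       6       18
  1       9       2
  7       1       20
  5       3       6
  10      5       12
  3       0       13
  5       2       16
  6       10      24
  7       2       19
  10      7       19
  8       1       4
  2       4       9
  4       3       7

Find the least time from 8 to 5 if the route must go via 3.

25 s

Best 8 to 3: 8 → 0 → 3 costing 19
Best 3 to 5: 3 → 5 costing 6
Total via 3: 19 + 6 = 25 s.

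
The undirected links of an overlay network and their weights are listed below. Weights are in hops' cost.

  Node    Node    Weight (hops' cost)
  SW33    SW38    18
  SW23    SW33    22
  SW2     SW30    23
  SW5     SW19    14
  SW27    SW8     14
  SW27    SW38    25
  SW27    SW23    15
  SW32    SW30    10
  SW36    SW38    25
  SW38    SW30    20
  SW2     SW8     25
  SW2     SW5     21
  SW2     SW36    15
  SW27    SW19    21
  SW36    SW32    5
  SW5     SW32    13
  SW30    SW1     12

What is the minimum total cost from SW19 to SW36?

32 hops' cost

Settle nodes by increasing distance from SW19:
SW19: 0
SW5: 14  (via SW19)
SW27: 21  (via SW19)
SW32: 27  (via SW5)
SW36: 32  (via SW32)
Shortest route: SW19–SW5–SW32–SW36 = 32 hops' cost.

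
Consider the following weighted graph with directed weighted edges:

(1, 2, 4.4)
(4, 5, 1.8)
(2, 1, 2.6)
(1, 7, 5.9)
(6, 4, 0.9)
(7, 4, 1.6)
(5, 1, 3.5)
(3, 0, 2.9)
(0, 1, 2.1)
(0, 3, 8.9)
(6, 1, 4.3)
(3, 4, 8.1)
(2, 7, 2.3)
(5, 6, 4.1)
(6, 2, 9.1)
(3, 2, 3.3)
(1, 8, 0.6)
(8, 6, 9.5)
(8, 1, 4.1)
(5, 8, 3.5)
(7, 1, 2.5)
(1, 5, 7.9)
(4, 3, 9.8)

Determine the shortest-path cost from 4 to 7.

Enumerating some paths:
4 → 5 → 8 → 1 → 7: 1.8+3.5+4.1+5.9 = 15.3
4 → 5 → 1 → 2 → 7: 1.8+3.5+4.4+2.3 = 12
4 → 5 → 1 → 7: 1.8+3.5+5.9 = 11.2
The minimum is 11.2 via 4 → 5 → 1 → 7.

11.2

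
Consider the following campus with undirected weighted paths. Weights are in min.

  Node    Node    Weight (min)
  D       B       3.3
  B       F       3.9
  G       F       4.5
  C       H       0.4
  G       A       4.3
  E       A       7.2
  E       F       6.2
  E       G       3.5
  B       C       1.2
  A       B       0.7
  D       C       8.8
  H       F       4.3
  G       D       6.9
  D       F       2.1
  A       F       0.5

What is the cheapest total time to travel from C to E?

8.6 min

Candidate routes:
C–B–A–E: 1.2+0.7+7.2 = 9.1
C–B–A–F–E: 1.2+0.7+0.5+6.2 = 8.6
Cheapest is C–B–A–F–E at 8.6 min.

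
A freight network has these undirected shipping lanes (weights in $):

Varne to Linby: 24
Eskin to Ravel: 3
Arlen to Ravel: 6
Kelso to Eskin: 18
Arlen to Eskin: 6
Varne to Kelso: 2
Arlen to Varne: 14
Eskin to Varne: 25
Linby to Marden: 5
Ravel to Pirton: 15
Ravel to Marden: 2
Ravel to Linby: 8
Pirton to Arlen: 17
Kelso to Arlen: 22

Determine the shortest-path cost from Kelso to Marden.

$23

Candidate routes:
Kelso → Varne → Arlen → Ravel → Marden: 2+14+6+2 = 24
Kelso → Arlen → Ravel → Marden: 22+6+2 = 30
Kelso → Eskin → Ravel → Marden: 18+3+2 = 23
Kelso → Varne → Arlen → Eskin → Ravel → Marden: 2+14+6+3+2 = 27
Cheapest is Kelso → Eskin → Ravel → Marden at $23.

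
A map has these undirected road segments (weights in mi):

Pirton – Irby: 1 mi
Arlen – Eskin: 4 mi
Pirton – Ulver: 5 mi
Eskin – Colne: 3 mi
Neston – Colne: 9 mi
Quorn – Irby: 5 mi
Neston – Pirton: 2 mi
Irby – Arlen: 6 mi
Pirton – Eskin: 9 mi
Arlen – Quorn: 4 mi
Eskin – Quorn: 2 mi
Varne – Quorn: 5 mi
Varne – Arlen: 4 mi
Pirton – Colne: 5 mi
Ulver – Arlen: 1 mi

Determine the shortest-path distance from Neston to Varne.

Shortest distances from Neston:
Neston: 0
Pirton: 2  (via Neston)
Irby: 3  (via Pirton)
Ulver: 7  (via Pirton)
Colne: 7  (via Pirton)
Arlen: 8  (via Ulver)
Quorn: 8  (via Irby)
Eskin: 10  (via Colne)
Varne: 12  (via Arlen)
Shortest route: Neston–Pirton–Ulver–Arlen–Varne = 12 mi.

12 mi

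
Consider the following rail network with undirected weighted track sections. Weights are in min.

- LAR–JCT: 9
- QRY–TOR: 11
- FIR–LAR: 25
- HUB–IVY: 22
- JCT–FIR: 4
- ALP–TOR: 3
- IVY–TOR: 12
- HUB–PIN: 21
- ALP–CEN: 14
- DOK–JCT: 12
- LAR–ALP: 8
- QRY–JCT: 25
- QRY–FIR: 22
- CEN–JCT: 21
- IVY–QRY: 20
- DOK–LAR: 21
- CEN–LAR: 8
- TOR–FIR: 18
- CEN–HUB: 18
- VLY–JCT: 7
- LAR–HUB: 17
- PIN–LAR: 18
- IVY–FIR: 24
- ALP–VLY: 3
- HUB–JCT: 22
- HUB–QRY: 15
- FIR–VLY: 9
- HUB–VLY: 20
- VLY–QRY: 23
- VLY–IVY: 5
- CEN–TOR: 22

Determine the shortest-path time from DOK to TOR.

Shortest distances from DOK:
DOK: 0
JCT: 12  (via DOK)
FIR: 16  (via JCT)
VLY: 19  (via JCT)
LAR: 21  (via DOK)
ALP: 22  (via VLY)
IVY: 24  (via VLY)
TOR: 25  (via ALP)
Shortest route: DOK–JCT–VLY–ALP–TOR = 25 min.

25 min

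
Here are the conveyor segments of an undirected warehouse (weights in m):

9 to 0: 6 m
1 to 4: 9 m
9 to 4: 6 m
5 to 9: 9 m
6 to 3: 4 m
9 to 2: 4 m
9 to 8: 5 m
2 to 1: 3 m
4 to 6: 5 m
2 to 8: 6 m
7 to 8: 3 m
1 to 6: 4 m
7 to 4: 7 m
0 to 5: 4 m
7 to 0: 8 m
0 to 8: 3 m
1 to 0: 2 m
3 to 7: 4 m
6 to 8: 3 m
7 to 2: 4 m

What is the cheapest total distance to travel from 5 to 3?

14 m

Enumerating some paths:
5 - 0 - 7 - 3: 4+8+4 = 16
5 - 0 - 1 - 6 - 3: 4+2+4+4 = 14
The minimum is 14 m via 5 - 0 - 1 - 6 - 3.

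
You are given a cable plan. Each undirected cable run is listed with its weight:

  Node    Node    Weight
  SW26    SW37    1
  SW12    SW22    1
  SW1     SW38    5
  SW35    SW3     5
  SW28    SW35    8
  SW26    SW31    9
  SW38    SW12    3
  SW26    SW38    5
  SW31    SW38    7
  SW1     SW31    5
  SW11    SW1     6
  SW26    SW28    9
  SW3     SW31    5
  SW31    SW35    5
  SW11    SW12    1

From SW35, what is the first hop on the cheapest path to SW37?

Compare a few routes:
SW35 → SW31 → SW26 → SW37: 5+9+1 = 15
SW35 → SW28 → SW26 → SW37: 8+9+1 = 18
SW35 → SW31 → SW38 → SW26 → SW37: 5+7+5+1 = 18
The minimum is 15 via SW35 → SW31 → SW26 → SW37.
So from SW35 the first move is to SW31.

SW31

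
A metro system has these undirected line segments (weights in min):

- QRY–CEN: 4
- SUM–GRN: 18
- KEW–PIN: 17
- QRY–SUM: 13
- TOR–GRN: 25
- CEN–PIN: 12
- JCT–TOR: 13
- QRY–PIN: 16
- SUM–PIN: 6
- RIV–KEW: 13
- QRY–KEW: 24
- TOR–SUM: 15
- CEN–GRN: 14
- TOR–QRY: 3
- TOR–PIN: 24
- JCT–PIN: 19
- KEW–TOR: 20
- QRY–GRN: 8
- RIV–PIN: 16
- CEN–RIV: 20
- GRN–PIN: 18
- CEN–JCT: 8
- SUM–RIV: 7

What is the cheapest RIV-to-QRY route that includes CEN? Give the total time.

24 min

Best RIV to CEN: RIV → CEN costing 20
Shortest CEN→QRY: CEN → QRY = 4
Total via CEN: 20 + 4 = 24 min.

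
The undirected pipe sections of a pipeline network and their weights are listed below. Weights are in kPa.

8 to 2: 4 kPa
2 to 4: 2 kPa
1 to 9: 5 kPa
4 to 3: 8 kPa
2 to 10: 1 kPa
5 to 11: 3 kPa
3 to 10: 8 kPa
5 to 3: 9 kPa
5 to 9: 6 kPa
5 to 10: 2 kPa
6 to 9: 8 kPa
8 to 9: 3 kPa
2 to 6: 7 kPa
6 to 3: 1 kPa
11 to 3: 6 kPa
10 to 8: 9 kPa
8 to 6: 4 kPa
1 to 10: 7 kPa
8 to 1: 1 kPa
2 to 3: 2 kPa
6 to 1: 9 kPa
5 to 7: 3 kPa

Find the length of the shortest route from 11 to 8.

10 kPa

Shortest distances from 11:
11: 0
5: 3  (via 11)
10: 5  (via 5)
2: 6  (via 10)
3: 6  (via 11)
7: 6  (via 5)
6: 7  (via 3)
4: 8  (via 2)
9: 9  (via 5)
8: 10  (via 2)
Shortest route: 11–5–10–2–8 = 10 kPa.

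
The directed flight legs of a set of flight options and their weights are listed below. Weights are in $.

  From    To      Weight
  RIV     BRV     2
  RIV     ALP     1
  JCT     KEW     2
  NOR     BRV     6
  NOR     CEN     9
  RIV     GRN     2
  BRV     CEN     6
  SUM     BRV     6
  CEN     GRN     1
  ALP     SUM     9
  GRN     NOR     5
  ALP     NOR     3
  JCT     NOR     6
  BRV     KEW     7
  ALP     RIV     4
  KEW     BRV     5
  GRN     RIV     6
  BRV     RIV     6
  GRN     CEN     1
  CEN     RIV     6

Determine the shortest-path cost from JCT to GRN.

Compare a few routes:
JCT - NOR - BRV - CEN - GRN: 6+6+6+1 = 19
JCT - KEW - BRV - CEN - GRN: 2+5+6+1 = 14
JCT - KEW - BRV - RIV - GRN: 2+5+6+2 = 15
JCT - NOR - CEN - GRN: 6+9+1 = 16
Cheapest is JCT - KEW - BRV - CEN - GRN at $14.

$14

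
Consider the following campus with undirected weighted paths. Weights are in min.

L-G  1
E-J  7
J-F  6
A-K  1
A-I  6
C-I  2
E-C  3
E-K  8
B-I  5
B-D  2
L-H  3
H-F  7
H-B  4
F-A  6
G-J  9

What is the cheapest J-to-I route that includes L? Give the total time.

22 min

Best J to L: J → G → L costing 10
Best L to I: L → H → B → I costing 12
Total via L: 10 + 12 = 22 min.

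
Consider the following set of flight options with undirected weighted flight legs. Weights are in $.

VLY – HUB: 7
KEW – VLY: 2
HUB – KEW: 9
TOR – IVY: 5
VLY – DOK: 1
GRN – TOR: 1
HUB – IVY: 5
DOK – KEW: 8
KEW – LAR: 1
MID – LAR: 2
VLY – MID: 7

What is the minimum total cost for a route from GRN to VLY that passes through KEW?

Shortest GRN→KEW: GRN–TOR–IVY–HUB–KEW = 20
Shortest KEW→VLY: KEW–VLY = 2
Total via KEW: 20 + 2 = $22.

$22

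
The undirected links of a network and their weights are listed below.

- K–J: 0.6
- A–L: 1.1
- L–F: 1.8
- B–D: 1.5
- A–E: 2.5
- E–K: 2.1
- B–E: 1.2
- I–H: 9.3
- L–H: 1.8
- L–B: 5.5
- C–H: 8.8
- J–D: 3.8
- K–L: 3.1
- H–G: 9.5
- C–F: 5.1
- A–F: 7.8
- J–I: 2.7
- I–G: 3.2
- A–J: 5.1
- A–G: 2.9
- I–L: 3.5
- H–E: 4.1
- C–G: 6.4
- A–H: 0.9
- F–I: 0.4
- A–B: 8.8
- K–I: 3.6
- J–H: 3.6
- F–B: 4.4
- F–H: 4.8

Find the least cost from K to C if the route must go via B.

Shortest K→B: K → E → B = 3.3
Shortest B→C: B → F → C = 9.5
Total via B: 3.3 + 9.5 = 12.8.

12.8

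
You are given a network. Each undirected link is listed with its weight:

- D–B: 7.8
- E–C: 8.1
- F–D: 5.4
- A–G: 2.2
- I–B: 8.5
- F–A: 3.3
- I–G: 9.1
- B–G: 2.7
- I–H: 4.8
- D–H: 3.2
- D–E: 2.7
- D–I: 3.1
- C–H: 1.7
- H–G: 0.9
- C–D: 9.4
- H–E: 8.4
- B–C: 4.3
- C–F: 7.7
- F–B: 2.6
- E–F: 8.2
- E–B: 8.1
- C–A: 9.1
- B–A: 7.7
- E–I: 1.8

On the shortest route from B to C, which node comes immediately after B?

Candidate routes:
B - F - C: 2.6+7.7 = 10.3
B - C: 4.3 = 4.3
B - F - A - G - H - C: 2.6+3.3+2.2+0.9+1.7 = 10.7
B - G - H - C: 2.7+0.9+1.7 = 5.3
Cheapest is B - C at 4.3.
So from B the first move is to C.

C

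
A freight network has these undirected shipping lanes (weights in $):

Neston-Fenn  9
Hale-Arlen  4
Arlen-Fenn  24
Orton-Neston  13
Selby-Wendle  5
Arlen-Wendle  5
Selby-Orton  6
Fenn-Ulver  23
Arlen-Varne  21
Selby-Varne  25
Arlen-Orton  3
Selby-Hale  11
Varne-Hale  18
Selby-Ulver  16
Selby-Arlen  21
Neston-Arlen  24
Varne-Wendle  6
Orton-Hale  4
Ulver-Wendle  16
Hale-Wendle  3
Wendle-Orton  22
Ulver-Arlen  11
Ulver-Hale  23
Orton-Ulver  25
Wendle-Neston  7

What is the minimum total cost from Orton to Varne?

Compare a few routes:
Orton → Hale → Wendle → Varne: 4+3+6 = 13
Orton → Arlen → Wendle → Varne: 3+5+6 = 14
Orton → Arlen → Hale → Wendle → Varne: 3+4+3+6 = 16
Orton → Selby → Wendle → Varne: 6+5+6 = 17
The minimum is $13 via Orton → Hale → Wendle → Varne.

$13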